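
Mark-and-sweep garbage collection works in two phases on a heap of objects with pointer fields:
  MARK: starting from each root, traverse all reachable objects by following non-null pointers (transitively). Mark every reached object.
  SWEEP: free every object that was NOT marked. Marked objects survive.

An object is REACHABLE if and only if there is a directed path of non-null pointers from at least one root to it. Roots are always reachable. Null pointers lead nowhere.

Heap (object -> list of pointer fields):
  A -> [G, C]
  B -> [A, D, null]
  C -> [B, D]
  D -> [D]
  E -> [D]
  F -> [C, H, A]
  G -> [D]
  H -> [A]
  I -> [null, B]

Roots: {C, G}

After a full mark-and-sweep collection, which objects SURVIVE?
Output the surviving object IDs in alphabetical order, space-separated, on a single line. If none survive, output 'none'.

Roots: C G
Mark C: refs=B D, marked=C
Mark G: refs=D, marked=C G
Mark B: refs=A D null, marked=B C G
Mark D: refs=D, marked=B C D G
Mark A: refs=G C, marked=A B C D G
Unmarked (collected): E F H I

Answer: A B C D G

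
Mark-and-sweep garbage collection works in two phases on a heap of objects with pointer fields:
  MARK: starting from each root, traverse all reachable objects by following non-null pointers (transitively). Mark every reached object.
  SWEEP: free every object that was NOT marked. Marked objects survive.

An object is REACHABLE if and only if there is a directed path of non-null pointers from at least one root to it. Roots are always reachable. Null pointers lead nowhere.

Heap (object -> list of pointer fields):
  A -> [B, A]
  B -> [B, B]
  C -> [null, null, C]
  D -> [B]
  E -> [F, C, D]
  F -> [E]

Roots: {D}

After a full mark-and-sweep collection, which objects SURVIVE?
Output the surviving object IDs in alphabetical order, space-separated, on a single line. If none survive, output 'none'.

Roots: D
Mark D: refs=B, marked=D
Mark B: refs=B B, marked=B D
Unmarked (collected): A C E F

Answer: B D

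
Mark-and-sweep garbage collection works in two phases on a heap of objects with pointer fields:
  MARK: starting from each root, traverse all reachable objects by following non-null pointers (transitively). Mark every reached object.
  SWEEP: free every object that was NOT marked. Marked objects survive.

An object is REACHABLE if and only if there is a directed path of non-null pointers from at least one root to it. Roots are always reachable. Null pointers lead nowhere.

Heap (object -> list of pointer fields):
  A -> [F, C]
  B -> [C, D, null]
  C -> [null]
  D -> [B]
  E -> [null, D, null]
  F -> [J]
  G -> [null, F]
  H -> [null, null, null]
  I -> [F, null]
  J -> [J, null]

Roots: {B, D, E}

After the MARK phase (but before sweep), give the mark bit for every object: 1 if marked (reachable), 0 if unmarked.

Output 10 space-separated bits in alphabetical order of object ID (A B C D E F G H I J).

Answer: 0 1 1 1 1 0 0 0 0 0

Derivation:
Roots: B D E
Mark B: refs=C D null, marked=B
Mark D: refs=B, marked=B D
Mark E: refs=null D null, marked=B D E
Mark C: refs=null, marked=B C D E
Unmarked (collected): A F G H I J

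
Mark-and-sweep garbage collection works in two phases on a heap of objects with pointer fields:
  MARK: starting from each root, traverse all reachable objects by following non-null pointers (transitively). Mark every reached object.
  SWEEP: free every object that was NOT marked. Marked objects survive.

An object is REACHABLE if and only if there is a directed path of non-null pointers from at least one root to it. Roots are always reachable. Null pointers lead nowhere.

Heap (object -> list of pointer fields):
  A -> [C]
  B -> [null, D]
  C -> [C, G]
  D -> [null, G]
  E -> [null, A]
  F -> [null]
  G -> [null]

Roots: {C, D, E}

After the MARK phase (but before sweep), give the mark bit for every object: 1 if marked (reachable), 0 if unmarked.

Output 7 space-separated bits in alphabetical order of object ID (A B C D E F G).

Answer: 1 0 1 1 1 0 1

Derivation:
Roots: C D E
Mark C: refs=C G, marked=C
Mark D: refs=null G, marked=C D
Mark E: refs=null A, marked=C D E
Mark G: refs=null, marked=C D E G
Mark A: refs=C, marked=A C D E G
Unmarked (collected): B F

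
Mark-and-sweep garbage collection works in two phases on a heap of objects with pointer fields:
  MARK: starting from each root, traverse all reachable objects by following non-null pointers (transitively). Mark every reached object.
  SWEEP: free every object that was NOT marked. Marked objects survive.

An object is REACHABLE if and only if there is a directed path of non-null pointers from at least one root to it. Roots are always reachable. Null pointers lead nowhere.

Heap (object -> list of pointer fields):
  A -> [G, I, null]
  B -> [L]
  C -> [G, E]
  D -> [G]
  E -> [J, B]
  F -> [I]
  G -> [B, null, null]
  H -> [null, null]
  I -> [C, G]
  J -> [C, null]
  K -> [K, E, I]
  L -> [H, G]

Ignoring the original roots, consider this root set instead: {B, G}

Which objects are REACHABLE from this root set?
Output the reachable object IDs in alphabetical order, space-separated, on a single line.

Answer: B G H L

Derivation:
Roots: B G
Mark B: refs=L, marked=B
Mark G: refs=B null null, marked=B G
Mark L: refs=H G, marked=B G L
Mark H: refs=null null, marked=B G H L
Unmarked (collected): A C D E F I J K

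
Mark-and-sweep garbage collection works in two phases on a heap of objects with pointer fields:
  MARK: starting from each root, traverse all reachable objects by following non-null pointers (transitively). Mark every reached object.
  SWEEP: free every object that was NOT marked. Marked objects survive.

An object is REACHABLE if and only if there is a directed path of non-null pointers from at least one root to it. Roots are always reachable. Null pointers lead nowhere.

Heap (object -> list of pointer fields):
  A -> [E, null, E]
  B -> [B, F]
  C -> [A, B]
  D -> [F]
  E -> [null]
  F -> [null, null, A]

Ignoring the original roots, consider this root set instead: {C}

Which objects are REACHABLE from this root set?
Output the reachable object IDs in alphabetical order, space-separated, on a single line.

Roots: C
Mark C: refs=A B, marked=C
Mark A: refs=E null E, marked=A C
Mark B: refs=B F, marked=A B C
Mark E: refs=null, marked=A B C E
Mark F: refs=null null A, marked=A B C E F
Unmarked (collected): D

Answer: A B C E F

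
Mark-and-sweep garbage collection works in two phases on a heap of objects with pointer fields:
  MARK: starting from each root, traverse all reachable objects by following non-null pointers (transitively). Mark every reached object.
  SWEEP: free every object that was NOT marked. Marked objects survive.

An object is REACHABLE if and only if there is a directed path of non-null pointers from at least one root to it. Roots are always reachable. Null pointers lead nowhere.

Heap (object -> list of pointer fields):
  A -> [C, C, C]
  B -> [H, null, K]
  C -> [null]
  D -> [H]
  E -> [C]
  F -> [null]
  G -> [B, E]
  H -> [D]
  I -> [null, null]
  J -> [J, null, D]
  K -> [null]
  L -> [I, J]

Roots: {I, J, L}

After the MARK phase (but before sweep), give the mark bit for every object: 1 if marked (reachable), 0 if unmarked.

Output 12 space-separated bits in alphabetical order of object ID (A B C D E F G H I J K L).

Answer: 0 0 0 1 0 0 0 1 1 1 0 1

Derivation:
Roots: I J L
Mark I: refs=null null, marked=I
Mark J: refs=J null D, marked=I J
Mark L: refs=I J, marked=I J L
Mark D: refs=H, marked=D I J L
Mark H: refs=D, marked=D H I J L
Unmarked (collected): A B C E F G K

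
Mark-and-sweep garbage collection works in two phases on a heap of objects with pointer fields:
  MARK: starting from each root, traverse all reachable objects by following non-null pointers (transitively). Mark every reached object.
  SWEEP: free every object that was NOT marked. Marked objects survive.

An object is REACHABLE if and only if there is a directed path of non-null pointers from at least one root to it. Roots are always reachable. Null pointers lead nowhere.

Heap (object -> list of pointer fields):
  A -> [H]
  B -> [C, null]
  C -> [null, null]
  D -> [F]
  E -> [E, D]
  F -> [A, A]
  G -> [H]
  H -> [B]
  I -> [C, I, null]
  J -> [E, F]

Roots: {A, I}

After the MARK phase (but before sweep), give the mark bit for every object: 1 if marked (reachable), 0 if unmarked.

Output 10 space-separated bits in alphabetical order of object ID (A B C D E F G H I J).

Roots: A I
Mark A: refs=H, marked=A
Mark I: refs=C I null, marked=A I
Mark H: refs=B, marked=A H I
Mark C: refs=null null, marked=A C H I
Mark B: refs=C null, marked=A B C H I
Unmarked (collected): D E F G J

Answer: 1 1 1 0 0 0 0 1 1 0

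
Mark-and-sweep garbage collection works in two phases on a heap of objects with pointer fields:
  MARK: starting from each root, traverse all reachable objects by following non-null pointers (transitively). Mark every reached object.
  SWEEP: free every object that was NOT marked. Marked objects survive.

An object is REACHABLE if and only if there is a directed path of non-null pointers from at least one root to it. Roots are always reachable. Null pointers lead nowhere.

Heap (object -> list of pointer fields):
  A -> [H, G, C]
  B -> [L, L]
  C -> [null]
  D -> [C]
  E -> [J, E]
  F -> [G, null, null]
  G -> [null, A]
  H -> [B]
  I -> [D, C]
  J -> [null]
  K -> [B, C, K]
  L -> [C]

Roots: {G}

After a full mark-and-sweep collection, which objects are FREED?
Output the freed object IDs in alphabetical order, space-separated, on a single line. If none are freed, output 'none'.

Answer: D E F I J K

Derivation:
Roots: G
Mark G: refs=null A, marked=G
Mark A: refs=H G C, marked=A G
Mark H: refs=B, marked=A G H
Mark C: refs=null, marked=A C G H
Mark B: refs=L L, marked=A B C G H
Mark L: refs=C, marked=A B C G H L
Unmarked (collected): D E F I J K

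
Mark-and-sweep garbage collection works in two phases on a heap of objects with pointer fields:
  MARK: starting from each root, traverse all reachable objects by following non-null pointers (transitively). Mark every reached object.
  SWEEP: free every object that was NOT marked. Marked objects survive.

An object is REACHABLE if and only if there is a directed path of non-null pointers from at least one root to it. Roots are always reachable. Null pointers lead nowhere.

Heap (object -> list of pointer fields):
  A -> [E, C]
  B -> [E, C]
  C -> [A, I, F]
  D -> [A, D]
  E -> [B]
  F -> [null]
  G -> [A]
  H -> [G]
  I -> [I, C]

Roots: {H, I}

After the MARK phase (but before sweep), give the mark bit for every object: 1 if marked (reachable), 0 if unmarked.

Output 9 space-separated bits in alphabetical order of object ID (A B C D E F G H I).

Answer: 1 1 1 0 1 1 1 1 1

Derivation:
Roots: H I
Mark H: refs=G, marked=H
Mark I: refs=I C, marked=H I
Mark G: refs=A, marked=G H I
Mark C: refs=A I F, marked=C G H I
Mark A: refs=E C, marked=A C G H I
Mark F: refs=null, marked=A C F G H I
Mark E: refs=B, marked=A C E F G H I
Mark B: refs=E C, marked=A B C E F G H I
Unmarked (collected): D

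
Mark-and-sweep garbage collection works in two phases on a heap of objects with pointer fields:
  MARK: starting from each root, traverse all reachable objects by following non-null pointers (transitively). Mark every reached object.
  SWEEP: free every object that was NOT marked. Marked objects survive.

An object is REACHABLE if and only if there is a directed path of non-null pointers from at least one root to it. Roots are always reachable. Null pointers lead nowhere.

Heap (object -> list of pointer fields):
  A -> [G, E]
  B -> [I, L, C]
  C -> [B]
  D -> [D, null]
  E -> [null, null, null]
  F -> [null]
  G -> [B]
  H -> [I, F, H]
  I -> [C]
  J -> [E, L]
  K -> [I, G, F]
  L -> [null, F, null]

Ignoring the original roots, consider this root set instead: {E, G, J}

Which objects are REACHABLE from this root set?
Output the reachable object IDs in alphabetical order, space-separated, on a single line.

Answer: B C E F G I J L

Derivation:
Roots: E G J
Mark E: refs=null null null, marked=E
Mark G: refs=B, marked=E G
Mark J: refs=E L, marked=E G J
Mark B: refs=I L C, marked=B E G J
Mark L: refs=null F null, marked=B E G J L
Mark I: refs=C, marked=B E G I J L
Mark C: refs=B, marked=B C E G I J L
Mark F: refs=null, marked=B C E F G I J L
Unmarked (collected): A D H K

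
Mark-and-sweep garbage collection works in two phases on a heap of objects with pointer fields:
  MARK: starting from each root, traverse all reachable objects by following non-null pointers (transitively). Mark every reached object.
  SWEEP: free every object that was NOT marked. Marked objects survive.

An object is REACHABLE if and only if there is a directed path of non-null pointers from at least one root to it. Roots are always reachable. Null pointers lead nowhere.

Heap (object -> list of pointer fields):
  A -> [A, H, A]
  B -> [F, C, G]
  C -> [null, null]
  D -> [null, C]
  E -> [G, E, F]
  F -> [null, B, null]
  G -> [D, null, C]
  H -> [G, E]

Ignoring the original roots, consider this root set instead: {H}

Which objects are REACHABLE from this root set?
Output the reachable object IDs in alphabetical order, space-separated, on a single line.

Answer: B C D E F G H

Derivation:
Roots: H
Mark H: refs=G E, marked=H
Mark G: refs=D null C, marked=G H
Mark E: refs=G E F, marked=E G H
Mark D: refs=null C, marked=D E G H
Mark C: refs=null null, marked=C D E G H
Mark F: refs=null B null, marked=C D E F G H
Mark B: refs=F C G, marked=B C D E F G H
Unmarked (collected): A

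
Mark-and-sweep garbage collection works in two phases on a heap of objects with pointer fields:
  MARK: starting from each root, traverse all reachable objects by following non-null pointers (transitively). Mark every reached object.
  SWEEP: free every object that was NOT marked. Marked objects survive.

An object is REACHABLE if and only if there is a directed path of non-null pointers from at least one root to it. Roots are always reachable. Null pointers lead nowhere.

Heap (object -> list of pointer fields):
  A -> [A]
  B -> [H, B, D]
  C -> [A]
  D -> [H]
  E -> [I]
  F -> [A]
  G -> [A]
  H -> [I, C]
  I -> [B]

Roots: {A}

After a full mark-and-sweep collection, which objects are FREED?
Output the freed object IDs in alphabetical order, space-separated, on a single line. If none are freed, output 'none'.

Answer: B C D E F G H I

Derivation:
Roots: A
Mark A: refs=A, marked=A
Unmarked (collected): B C D E F G H I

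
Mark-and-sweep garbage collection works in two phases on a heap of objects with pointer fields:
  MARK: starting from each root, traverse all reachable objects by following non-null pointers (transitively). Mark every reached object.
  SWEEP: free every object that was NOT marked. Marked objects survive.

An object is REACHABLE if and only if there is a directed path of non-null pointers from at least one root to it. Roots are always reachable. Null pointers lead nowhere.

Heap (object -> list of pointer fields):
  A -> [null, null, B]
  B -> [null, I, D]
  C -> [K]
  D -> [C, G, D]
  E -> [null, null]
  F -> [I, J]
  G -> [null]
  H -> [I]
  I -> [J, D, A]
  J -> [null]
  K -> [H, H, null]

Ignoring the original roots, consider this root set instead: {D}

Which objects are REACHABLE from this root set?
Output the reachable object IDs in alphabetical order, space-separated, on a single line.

Answer: A B C D G H I J K

Derivation:
Roots: D
Mark D: refs=C G D, marked=D
Mark C: refs=K, marked=C D
Mark G: refs=null, marked=C D G
Mark K: refs=H H null, marked=C D G K
Mark H: refs=I, marked=C D G H K
Mark I: refs=J D A, marked=C D G H I K
Mark J: refs=null, marked=C D G H I J K
Mark A: refs=null null B, marked=A C D G H I J K
Mark B: refs=null I D, marked=A B C D G H I J K
Unmarked (collected): E F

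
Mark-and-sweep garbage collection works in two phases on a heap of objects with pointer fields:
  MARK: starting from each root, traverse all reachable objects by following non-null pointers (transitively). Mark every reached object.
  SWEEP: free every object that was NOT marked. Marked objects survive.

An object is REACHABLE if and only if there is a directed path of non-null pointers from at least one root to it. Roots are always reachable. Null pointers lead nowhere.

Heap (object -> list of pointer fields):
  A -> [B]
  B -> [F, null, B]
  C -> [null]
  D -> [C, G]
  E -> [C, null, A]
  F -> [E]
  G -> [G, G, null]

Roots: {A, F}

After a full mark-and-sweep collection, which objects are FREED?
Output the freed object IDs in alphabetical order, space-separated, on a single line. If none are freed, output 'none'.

Answer: D G

Derivation:
Roots: A F
Mark A: refs=B, marked=A
Mark F: refs=E, marked=A F
Mark B: refs=F null B, marked=A B F
Mark E: refs=C null A, marked=A B E F
Mark C: refs=null, marked=A B C E F
Unmarked (collected): D G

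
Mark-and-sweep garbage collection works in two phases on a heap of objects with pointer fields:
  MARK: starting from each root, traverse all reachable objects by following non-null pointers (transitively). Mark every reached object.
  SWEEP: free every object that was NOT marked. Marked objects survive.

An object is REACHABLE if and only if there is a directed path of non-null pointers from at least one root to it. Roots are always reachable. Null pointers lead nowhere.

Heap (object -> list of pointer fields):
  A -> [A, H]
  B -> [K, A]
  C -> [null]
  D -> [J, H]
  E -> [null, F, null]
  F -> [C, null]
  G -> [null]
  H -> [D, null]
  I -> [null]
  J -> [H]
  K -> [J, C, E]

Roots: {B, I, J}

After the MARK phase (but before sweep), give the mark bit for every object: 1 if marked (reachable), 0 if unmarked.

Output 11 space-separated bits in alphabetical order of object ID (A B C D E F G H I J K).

Roots: B I J
Mark B: refs=K A, marked=B
Mark I: refs=null, marked=B I
Mark J: refs=H, marked=B I J
Mark K: refs=J C E, marked=B I J K
Mark A: refs=A H, marked=A B I J K
Mark H: refs=D null, marked=A B H I J K
Mark C: refs=null, marked=A B C H I J K
Mark E: refs=null F null, marked=A B C E H I J K
Mark D: refs=J H, marked=A B C D E H I J K
Mark F: refs=C null, marked=A B C D E F H I J K
Unmarked (collected): G

Answer: 1 1 1 1 1 1 0 1 1 1 1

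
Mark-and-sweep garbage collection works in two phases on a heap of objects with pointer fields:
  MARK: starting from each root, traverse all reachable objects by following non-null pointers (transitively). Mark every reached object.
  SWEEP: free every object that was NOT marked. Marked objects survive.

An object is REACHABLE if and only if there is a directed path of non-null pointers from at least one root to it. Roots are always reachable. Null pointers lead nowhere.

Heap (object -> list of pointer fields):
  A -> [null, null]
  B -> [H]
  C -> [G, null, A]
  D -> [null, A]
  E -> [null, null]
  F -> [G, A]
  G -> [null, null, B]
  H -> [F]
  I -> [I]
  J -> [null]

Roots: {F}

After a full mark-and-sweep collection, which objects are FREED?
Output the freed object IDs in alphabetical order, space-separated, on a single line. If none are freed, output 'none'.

Roots: F
Mark F: refs=G A, marked=F
Mark G: refs=null null B, marked=F G
Mark A: refs=null null, marked=A F G
Mark B: refs=H, marked=A B F G
Mark H: refs=F, marked=A B F G H
Unmarked (collected): C D E I J

Answer: C D E I J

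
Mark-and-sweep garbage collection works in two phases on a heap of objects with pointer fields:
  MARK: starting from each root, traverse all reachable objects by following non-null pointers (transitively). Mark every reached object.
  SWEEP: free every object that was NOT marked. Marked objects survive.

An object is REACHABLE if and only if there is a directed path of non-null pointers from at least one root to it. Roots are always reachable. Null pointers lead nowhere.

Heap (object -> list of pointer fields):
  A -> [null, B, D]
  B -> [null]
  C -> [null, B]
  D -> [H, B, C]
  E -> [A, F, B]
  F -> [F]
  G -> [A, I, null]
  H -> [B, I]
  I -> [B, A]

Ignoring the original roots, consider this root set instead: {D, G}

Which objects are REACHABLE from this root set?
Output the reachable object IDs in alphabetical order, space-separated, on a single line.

Answer: A B C D G H I

Derivation:
Roots: D G
Mark D: refs=H B C, marked=D
Mark G: refs=A I null, marked=D G
Mark H: refs=B I, marked=D G H
Mark B: refs=null, marked=B D G H
Mark C: refs=null B, marked=B C D G H
Mark A: refs=null B D, marked=A B C D G H
Mark I: refs=B A, marked=A B C D G H I
Unmarked (collected): E F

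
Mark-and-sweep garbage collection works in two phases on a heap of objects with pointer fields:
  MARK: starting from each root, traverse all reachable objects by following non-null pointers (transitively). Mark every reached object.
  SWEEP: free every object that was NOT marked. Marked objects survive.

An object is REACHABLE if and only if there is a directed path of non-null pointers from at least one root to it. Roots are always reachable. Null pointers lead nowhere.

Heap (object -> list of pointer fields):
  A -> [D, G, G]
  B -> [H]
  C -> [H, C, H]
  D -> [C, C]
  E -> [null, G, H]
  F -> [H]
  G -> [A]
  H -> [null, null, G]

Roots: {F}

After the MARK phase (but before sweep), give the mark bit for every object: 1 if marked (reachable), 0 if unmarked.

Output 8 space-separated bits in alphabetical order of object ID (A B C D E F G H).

Roots: F
Mark F: refs=H, marked=F
Mark H: refs=null null G, marked=F H
Mark G: refs=A, marked=F G H
Mark A: refs=D G G, marked=A F G H
Mark D: refs=C C, marked=A D F G H
Mark C: refs=H C H, marked=A C D F G H
Unmarked (collected): B E

Answer: 1 0 1 1 0 1 1 1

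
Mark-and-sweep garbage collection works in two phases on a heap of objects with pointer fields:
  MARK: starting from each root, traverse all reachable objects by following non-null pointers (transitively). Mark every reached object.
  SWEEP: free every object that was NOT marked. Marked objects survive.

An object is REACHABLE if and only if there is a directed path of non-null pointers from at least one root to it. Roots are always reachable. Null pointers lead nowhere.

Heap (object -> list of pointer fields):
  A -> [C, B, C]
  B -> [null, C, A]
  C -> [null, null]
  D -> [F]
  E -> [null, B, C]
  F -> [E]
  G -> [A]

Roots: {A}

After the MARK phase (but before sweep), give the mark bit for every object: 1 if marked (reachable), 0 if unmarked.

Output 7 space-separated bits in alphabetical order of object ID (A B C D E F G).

Answer: 1 1 1 0 0 0 0

Derivation:
Roots: A
Mark A: refs=C B C, marked=A
Mark C: refs=null null, marked=A C
Mark B: refs=null C A, marked=A B C
Unmarked (collected): D E F G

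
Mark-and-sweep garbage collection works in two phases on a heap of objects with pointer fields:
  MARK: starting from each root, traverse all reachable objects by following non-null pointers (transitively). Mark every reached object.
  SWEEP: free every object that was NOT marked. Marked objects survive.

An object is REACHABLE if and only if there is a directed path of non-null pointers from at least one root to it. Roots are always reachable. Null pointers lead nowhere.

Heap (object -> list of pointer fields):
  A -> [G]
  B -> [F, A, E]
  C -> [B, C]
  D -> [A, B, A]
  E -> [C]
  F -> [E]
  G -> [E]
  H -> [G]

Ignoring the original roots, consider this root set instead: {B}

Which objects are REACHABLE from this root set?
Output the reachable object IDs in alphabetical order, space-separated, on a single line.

Roots: B
Mark B: refs=F A E, marked=B
Mark F: refs=E, marked=B F
Mark A: refs=G, marked=A B F
Mark E: refs=C, marked=A B E F
Mark G: refs=E, marked=A B E F G
Mark C: refs=B C, marked=A B C E F G
Unmarked (collected): D H

Answer: A B C E F G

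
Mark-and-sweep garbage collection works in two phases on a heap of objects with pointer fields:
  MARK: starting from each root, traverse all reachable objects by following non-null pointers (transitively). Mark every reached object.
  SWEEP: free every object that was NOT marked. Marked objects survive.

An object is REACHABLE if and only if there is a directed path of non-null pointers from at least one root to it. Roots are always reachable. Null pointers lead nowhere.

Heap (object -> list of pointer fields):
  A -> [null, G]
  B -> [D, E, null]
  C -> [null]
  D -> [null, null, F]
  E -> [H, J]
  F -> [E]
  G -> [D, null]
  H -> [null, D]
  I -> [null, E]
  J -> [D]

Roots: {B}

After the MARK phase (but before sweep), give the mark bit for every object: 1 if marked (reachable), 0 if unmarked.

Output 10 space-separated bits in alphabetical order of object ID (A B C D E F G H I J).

Roots: B
Mark B: refs=D E null, marked=B
Mark D: refs=null null F, marked=B D
Mark E: refs=H J, marked=B D E
Mark F: refs=E, marked=B D E F
Mark H: refs=null D, marked=B D E F H
Mark J: refs=D, marked=B D E F H J
Unmarked (collected): A C G I

Answer: 0 1 0 1 1 1 0 1 0 1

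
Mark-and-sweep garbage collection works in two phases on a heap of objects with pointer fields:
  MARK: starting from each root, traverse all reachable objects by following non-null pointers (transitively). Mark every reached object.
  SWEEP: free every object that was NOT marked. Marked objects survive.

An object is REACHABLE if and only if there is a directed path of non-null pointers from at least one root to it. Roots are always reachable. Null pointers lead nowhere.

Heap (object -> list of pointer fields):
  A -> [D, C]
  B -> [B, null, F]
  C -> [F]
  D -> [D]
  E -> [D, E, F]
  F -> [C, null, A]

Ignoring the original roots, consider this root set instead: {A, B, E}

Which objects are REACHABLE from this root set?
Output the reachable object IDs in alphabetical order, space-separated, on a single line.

Roots: A B E
Mark A: refs=D C, marked=A
Mark B: refs=B null F, marked=A B
Mark E: refs=D E F, marked=A B E
Mark D: refs=D, marked=A B D E
Mark C: refs=F, marked=A B C D E
Mark F: refs=C null A, marked=A B C D E F
Unmarked (collected): (none)

Answer: A B C D E F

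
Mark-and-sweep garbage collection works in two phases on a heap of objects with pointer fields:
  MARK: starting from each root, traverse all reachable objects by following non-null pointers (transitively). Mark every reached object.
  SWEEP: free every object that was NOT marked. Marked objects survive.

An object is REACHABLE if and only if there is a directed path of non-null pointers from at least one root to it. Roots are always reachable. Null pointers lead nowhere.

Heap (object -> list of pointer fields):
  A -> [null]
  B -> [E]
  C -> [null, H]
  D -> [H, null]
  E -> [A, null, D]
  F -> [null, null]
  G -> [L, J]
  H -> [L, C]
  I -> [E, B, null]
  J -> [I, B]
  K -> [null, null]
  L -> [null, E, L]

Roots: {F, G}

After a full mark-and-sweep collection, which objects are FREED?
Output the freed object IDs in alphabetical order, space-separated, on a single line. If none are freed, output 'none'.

Answer: K

Derivation:
Roots: F G
Mark F: refs=null null, marked=F
Mark G: refs=L J, marked=F G
Mark L: refs=null E L, marked=F G L
Mark J: refs=I B, marked=F G J L
Mark E: refs=A null D, marked=E F G J L
Mark I: refs=E B null, marked=E F G I J L
Mark B: refs=E, marked=B E F G I J L
Mark A: refs=null, marked=A B E F G I J L
Mark D: refs=H null, marked=A B D E F G I J L
Mark H: refs=L C, marked=A B D E F G H I J L
Mark C: refs=null H, marked=A B C D E F G H I J L
Unmarked (collected): K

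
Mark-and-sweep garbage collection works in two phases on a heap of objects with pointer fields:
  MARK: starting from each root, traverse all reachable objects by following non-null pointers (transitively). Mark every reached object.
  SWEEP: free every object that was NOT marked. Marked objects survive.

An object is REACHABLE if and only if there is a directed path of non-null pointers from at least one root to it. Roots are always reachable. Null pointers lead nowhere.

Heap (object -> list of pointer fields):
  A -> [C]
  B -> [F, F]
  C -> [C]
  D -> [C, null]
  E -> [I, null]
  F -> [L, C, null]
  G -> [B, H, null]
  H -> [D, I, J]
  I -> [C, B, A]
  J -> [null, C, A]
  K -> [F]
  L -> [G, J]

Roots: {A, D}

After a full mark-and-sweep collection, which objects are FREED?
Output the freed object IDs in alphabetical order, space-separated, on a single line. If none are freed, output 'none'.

Answer: B E F G H I J K L

Derivation:
Roots: A D
Mark A: refs=C, marked=A
Mark D: refs=C null, marked=A D
Mark C: refs=C, marked=A C D
Unmarked (collected): B E F G H I J K L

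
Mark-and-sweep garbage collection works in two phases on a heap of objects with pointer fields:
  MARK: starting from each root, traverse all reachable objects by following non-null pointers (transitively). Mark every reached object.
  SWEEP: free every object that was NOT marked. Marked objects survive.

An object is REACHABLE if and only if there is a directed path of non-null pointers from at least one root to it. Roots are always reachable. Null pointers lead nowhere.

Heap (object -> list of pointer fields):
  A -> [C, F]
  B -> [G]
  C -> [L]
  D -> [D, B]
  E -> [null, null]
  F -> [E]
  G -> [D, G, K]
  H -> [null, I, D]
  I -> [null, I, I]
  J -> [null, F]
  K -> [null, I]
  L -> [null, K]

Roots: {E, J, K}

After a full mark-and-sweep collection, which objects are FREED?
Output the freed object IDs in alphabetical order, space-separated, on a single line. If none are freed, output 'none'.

Roots: E J K
Mark E: refs=null null, marked=E
Mark J: refs=null F, marked=E J
Mark K: refs=null I, marked=E J K
Mark F: refs=E, marked=E F J K
Mark I: refs=null I I, marked=E F I J K
Unmarked (collected): A B C D G H L

Answer: A B C D G H L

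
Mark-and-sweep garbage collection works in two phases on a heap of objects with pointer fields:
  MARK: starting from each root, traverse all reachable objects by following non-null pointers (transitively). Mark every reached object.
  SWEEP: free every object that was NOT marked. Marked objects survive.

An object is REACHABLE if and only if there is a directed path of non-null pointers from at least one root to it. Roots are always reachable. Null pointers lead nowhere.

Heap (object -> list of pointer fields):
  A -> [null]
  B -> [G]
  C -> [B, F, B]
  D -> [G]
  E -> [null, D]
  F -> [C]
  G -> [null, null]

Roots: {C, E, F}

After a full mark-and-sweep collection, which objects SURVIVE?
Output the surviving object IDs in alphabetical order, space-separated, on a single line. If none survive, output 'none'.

Answer: B C D E F G

Derivation:
Roots: C E F
Mark C: refs=B F B, marked=C
Mark E: refs=null D, marked=C E
Mark F: refs=C, marked=C E F
Mark B: refs=G, marked=B C E F
Mark D: refs=G, marked=B C D E F
Mark G: refs=null null, marked=B C D E F G
Unmarked (collected): A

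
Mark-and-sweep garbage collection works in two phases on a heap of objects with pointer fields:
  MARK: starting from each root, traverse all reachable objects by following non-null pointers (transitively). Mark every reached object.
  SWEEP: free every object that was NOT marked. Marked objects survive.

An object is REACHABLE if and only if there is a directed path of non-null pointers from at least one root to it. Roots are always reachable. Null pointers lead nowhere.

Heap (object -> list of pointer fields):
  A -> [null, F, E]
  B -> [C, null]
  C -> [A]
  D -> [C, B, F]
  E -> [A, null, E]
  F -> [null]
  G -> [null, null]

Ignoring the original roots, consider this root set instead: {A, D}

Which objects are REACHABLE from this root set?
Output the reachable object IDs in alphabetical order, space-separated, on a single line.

Answer: A B C D E F

Derivation:
Roots: A D
Mark A: refs=null F E, marked=A
Mark D: refs=C B F, marked=A D
Mark F: refs=null, marked=A D F
Mark E: refs=A null E, marked=A D E F
Mark C: refs=A, marked=A C D E F
Mark B: refs=C null, marked=A B C D E F
Unmarked (collected): G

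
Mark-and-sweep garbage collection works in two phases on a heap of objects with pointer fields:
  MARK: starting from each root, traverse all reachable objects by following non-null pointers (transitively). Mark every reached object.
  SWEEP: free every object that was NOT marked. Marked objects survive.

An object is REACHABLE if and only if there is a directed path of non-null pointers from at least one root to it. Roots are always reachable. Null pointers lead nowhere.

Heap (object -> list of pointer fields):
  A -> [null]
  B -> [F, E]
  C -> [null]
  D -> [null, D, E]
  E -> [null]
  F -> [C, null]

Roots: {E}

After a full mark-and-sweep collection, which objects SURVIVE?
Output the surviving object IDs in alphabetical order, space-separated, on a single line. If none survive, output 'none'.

Answer: E

Derivation:
Roots: E
Mark E: refs=null, marked=E
Unmarked (collected): A B C D F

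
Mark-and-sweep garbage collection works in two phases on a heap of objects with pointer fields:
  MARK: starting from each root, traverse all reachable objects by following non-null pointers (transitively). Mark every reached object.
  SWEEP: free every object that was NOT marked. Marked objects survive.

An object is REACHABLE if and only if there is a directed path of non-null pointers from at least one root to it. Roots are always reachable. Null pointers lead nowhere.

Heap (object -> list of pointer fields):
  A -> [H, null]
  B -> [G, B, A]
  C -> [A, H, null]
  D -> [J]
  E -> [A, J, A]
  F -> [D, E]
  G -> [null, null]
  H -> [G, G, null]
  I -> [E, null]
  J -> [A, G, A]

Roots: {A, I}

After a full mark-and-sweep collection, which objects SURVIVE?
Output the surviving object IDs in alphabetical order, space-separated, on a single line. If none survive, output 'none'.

Answer: A E G H I J

Derivation:
Roots: A I
Mark A: refs=H null, marked=A
Mark I: refs=E null, marked=A I
Mark H: refs=G G null, marked=A H I
Mark E: refs=A J A, marked=A E H I
Mark G: refs=null null, marked=A E G H I
Mark J: refs=A G A, marked=A E G H I J
Unmarked (collected): B C D F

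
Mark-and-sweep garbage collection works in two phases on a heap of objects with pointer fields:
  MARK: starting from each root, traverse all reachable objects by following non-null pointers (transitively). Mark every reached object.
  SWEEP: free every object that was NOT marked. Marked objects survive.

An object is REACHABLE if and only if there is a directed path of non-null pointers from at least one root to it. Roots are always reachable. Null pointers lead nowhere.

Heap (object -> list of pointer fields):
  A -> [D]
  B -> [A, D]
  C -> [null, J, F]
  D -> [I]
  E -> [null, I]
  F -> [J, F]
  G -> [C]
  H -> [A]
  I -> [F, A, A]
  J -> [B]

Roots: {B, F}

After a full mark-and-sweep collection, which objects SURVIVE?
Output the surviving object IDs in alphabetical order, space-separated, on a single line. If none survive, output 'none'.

Answer: A B D F I J

Derivation:
Roots: B F
Mark B: refs=A D, marked=B
Mark F: refs=J F, marked=B F
Mark A: refs=D, marked=A B F
Mark D: refs=I, marked=A B D F
Mark J: refs=B, marked=A B D F J
Mark I: refs=F A A, marked=A B D F I J
Unmarked (collected): C E G H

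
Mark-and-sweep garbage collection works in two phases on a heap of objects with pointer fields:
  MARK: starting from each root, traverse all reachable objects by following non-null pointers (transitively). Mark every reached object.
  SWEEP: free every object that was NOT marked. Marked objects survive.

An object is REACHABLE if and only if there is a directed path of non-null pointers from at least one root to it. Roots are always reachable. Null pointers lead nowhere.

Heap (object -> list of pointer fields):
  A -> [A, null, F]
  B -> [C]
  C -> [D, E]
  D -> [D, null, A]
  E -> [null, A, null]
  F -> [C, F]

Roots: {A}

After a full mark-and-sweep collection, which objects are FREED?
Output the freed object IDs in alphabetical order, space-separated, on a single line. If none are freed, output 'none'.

Roots: A
Mark A: refs=A null F, marked=A
Mark F: refs=C F, marked=A F
Mark C: refs=D E, marked=A C F
Mark D: refs=D null A, marked=A C D F
Mark E: refs=null A null, marked=A C D E F
Unmarked (collected): B

Answer: B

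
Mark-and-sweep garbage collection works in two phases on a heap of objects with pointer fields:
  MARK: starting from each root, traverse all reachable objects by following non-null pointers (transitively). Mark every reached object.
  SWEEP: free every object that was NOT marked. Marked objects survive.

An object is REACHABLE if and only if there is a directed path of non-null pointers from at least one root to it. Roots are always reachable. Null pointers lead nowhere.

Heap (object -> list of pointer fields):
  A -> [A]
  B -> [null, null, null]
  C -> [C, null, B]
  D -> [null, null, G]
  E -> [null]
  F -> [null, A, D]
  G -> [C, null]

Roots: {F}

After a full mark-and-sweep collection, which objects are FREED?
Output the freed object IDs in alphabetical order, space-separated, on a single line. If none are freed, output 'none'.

Roots: F
Mark F: refs=null A D, marked=F
Mark A: refs=A, marked=A F
Mark D: refs=null null G, marked=A D F
Mark G: refs=C null, marked=A D F G
Mark C: refs=C null B, marked=A C D F G
Mark B: refs=null null null, marked=A B C D F G
Unmarked (collected): E

Answer: E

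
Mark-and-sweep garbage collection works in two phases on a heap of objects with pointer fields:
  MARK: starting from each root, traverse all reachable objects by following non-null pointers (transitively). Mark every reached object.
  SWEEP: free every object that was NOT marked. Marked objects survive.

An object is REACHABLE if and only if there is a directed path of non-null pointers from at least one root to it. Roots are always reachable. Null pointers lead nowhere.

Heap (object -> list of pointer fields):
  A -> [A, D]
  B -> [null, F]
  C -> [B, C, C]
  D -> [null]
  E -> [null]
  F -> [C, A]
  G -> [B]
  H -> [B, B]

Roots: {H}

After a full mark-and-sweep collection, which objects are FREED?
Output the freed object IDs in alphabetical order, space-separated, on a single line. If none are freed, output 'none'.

Roots: H
Mark H: refs=B B, marked=H
Mark B: refs=null F, marked=B H
Mark F: refs=C A, marked=B F H
Mark C: refs=B C C, marked=B C F H
Mark A: refs=A D, marked=A B C F H
Mark D: refs=null, marked=A B C D F H
Unmarked (collected): E G

Answer: E G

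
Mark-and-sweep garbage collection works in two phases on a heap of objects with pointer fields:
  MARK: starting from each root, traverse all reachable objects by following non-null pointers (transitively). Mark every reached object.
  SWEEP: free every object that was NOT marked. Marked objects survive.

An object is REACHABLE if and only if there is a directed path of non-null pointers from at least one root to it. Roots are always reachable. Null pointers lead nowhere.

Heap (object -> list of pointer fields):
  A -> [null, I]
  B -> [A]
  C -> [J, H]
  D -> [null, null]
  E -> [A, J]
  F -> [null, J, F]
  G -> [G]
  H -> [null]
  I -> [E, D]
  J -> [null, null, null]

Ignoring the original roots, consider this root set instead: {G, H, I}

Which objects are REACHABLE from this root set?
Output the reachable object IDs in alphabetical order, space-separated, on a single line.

Answer: A D E G H I J

Derivation:
Roots: G H I
Mark G: refs=G, marked=G
Mark H: refs=null, marked=G H
Mark I: refs=E D, marked=G H I
Mark E: refs=A J, marked=E G H I
Mark D: refs=null null, marked=D E G H I
Mark A: refs=null I, marked=A D E G H I
Mark J: refs=null null null, marked=A D E G H I J
Unmarked (collected): B C F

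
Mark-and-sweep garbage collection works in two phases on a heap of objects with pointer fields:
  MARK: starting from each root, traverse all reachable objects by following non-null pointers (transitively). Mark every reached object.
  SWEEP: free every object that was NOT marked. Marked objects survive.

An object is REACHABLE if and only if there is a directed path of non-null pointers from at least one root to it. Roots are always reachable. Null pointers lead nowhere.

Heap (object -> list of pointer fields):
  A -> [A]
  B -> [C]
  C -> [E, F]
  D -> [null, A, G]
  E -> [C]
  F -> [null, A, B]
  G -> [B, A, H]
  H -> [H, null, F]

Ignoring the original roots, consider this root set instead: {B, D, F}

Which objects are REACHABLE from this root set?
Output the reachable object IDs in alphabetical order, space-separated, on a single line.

Answer: A B C D E F G H

Derivation:
Roots: B D F
Mark B: refs=C, marked=B
Mark D: refs=null A G, marked=B D
Mark F: refs=null A B, marked=B D F
Mark C: refs=E F, marked=B C D F
Mark A: refs=A, marked=A B C D F
Mark G: refs=B A H, marked=A B C D F G
Mark E: refs=C, marked=A B C D E F G
Mark H: refs=H null F, marked=A B C D E F G H
Unmarked (collected): (none)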